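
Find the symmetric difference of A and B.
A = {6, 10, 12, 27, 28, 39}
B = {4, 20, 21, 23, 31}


Set A = {6, 10, 12, 27, 28, 39}
Set B = {4, 20, 21, 23, 31}
A △ B = (A \ B) ∪ (B \ A)
Elements in A but not B: {6, 10, 12, 27, 28, 39}
Elements in B but not A: {4, 20, 21, 23, 31}
A △ B = {4, 6, 10, 12, 20, 21, 23, 27, 28, 31, 39}

{4, 6, 10, 12, 20, 21, 23, 27, 28, 31, 39}


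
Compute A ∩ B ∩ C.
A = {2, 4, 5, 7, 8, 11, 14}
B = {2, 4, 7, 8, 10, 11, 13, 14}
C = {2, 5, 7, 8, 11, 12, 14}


Set A = {2, 4, 5, 7, 8, 11, 14}
Set B = {2, 4, 7, 8, 10, 11, 13, 14}
Set C = {2, 5, 7, 8, 11, 12, 14}
First, A ∩ B = {2, 4, 7, 8, 11, 14}
Then, (A ∩ B) ∩ C = {2, 7, 8, 11, 14}

{2, 7, 8, 11, 14}


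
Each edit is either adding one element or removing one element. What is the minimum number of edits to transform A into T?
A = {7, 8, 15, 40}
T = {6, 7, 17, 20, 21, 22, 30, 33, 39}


Set A = {7, 8, 15, 40}
Set T = {6, 7, 17, 20, 21, 22, 30, 33, 39}
Elements to remove from A (in A, not in T): {8, 15, 40} → 3 removals
Elements to add to A (in T, not in A): {6, 17, 20, 21, 22, 30, 33, 39} → 8 additions
Total edits = 3 + 8 = 11

11


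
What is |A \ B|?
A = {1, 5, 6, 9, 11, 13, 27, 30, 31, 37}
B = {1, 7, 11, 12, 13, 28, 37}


Set A = {1, 5, 6, 9, 11, 13, 27, 30, 31, 37}
Set B = {1, 7, 11, 12, 13, 28, 37}
A \ B = {5, 6, 9, 27, 30, 31}
|A \ B| = 6

6


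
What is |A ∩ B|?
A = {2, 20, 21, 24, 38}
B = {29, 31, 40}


Set A = {2, 20, 21, 24, 38}
Set B = {29, 31, 40}
A ∩ B = {}
|A ∩ B| = 0

0


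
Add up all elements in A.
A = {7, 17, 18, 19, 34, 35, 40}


Set A = {7, 17, 18, 19, 34, 35, 40}
Sum = 7 + 17 + 18 + 19 + 34 + 35 + 40 = 170

170


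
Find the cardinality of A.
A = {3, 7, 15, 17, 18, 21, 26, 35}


Set A = {3, 7, 15, 17, 18, 21, 26, 35}
Listing elements: 3, 7, 15, 17, 18, 21, 26, 35
Counting: 8 elements
|A| = 8

8


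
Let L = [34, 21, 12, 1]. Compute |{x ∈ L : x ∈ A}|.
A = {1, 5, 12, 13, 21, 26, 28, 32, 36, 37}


Set A = {1, 5, 12, 13, 21, 26, 28, 32, 36, 37}
Candidates: [34, 21, 12, 1]
Check each candidate:
34 ∉ A, 21 ∈ A, 12 ∈ A, 1 ∈ A
Count of candidates in A: 3

3


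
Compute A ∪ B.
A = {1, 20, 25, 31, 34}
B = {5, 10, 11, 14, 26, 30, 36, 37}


Set A = {1, 20, 25, 31, 34}
Set B = {5, 10, 11, 14, 26, 30, 36, 37}
A ∪ B includes all elements in either set.
Elements from A: {1, 20, 25, 31, 34}
Elements from B not already included: {5, 10, 11, 14, 26, 30, 36, 37}
A ∪ B = {1, 5, 10, 11, 14, 20, 25, 26, 30, 31, 34, 36, 37}

{1, 5, 10, 11, 14, 20, 25, 26, 30, 31, 34, 36, 37}


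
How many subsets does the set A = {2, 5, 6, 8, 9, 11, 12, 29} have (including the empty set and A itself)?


Set A = {2, 5, 6, 8, 9, 11, 12, 29}
|A| = 8
The power set P(A) contains all subsets of A.
|P(A)| = 2^|A| = 2^8 = 256

256


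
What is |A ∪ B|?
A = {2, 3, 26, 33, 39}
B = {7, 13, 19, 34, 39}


Set A = {2, 3, 26, 33, 39}, |A| = 5
Set B = {7, 13, 19, 34, 39}, |B| = 5
A ∩ B = {39}, |A ∩ B| = 1
|A ∪ B| = |A| + |B| - |A ∩ B| = 5 + 5 - 1 = 9

9


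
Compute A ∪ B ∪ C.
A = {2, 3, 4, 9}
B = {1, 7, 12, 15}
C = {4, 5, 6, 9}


Set A = {2, 3, 4, 9}
Set B = {1, 7, 12, 15}
Set C = {4, 5, 6, 9}
First, A ∪ B = {1, 2, 3, 4, 7, 9, 12, 15}
Then, (A ∪ B) ∪ C = {1, 2, 3, 4, 5, 6, 7, 9, 12, 15}

{1, 2, 3, 4, 5, 6, 7, 9, 12, 15}


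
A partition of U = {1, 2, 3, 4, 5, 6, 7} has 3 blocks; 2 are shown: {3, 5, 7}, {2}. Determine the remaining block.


U = {1, 2, 3, 4, 5, 6, 7}
Shown blocks: {3, 5, 7}, {2}
A partition's blocks are pairwise disjoint and cover U, so the missing block = U \ (union of shown blocks).
Union of shown blocks: {2, 3, 5, 7}
Missing block = U \ (union) = {1, 4, 6}

{1, 4, 6}


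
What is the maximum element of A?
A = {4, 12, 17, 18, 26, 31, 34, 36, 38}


Set A = {4, 12, 17, 18, 26, 31, 34, 36, 38}
Elements in ascending order: 4, 12, 17, 18, 26, 31, 34, 36, 38
The largest element is 38.

38


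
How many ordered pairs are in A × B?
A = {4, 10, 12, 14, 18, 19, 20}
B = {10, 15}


Set A = {4, 10, 12, 14, 18, 19, 20} has 7 elements.
Set B = {10, 15} has 2 elements.
|A × B| = |A| × |B| = 7 × 2 = 14

14


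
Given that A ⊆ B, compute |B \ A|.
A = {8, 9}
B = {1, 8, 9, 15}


Set A = {8, 9}, |A| = 2
Set B = {1, 8, 9, 15}, |B| = 4
Since A ⊆ B: B \ A = {1, 15}
|B| - |A| = 4 - 2 = 2

2


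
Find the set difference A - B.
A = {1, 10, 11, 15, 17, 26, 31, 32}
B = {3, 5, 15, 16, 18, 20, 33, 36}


Set A = {1, 10, 11, 15, 17, 26, 31, 32}
Set B = {3, 5, 15, 16, 18, 20, 33, 36}
A \ B includes elements in A that are not in B.
Check each element of A:
1 (not in B, keep), 10 (not in B, keep), 11 (not in B, keep), 15 (in B, remove), 17 (not in B, keep), 26 (not in B, keep), 31 (not in B, keep), 32 (not in B, keep)
A \ B = {1, 10, 11, 17, 26, 31, 32}

{1, 10, 11, 17, 26, 31, 32}


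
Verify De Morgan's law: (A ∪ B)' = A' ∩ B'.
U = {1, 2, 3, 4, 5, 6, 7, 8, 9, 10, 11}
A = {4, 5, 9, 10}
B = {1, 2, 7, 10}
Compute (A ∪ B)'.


U = {1, 2, 3, 4, 5, 6, 7, 8, 9, 10, 11}
A = {4, 5, 9, 10}, B = {1, 2, 7, 10}
A ∪ B = {1, 2, 4, 5, 7, 9, 10}
(A ∪ B)' = U \ (A ∪ B) = {3, 6, 8, 11}
Verification via A' ∩ B': A' = {1, 2, 3, 6, 7, 8, 11}, B' = {3, 4, 5, 6, 8, 9, 11}
A' ∩ B' = {3, 6, 8, 11} ✓

{3, 6, 8, 11}


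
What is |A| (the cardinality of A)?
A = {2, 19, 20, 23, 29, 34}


Set A = {2, 19, 20, 23, 29, 34}
Listing elements: 2, 19, 20, 23, 29, 34
Counting: 6 elements
|A| = 6

6


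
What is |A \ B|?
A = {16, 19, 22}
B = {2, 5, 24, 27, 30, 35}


Set A = {16, 19, 22}
Set B = {2, 5, 24, 27, 30, 35}
A \ B = {16, 19, 22}
|A \ B| = 3

3


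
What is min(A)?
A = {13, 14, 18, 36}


Set A = {13, 14, 18, 36}
Elements in ascending order: 13, 14, 18, 36
The smallest element is 13.

13


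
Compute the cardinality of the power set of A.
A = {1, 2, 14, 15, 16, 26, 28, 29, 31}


Set A = {1, 2, 14, 15, 16, 26, 28, 29, 31}
|A| = 9
The power set P(A) contains all subsets of A.
|P(A)| = 2^|A| = 2^9 = 512

512


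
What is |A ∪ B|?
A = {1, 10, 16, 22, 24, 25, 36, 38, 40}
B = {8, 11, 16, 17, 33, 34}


Set A = {1, 10, 16, 22, 24, 25, 36, 38, 40}, |A| = 9
Set B = {8, 11, 16, 17, 33, 34}, |B| = 6
A ∩ B = {16}, |A ∩ B| = 1
|A ∪ B| = |A| + |B| - |A ∩ B| = 9 + 6 - 1 = 14

14


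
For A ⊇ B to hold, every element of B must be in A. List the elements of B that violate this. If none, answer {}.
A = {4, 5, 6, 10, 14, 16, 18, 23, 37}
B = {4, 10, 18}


Set A = {4, 5, 6, 10, 14, 16, 18, 23, 37}
Set B = {4, 10, 18}
Check each element of B against A:
4 ∈ A, 10 ∈ A, 18 ∈ A
Elements of B not in A: {}

{}


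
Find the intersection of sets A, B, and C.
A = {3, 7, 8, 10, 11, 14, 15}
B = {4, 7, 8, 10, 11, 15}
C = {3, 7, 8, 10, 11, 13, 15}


Set A = {3, 7, 8, 10, 11, 14, 15}
Set B = {4, 7, 8, 10, 11, 15}
Set C = {3, 7, 8, 10, 11, 13, 15}
First, A ∩ B = {7, 8, 10, 11, 15}
Then, (A ∩ B) ∩ C = {7, 8, 10, 11, 15}

{7, 8, 10, 11, 15}


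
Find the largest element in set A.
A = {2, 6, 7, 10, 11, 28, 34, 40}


Set A = {2, 6, 7, 10, 11, 28, 34, 40}
Elements in ascending order: 2, 6, 7, 10, 11, 28, 34, 40
The largest element is 40.

40


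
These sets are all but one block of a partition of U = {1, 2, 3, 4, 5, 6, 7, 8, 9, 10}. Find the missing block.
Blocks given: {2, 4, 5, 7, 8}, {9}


U = {1, 2, 3, 4, 5, 6, 7, 8, 9, 10}
Shown blocks: {2, 4, 5, 7, 8}, {9}
A partition's blocks are pairwise disjoint and cover U, so the missing block = U \ (union of shown blocks).
Union of shown blocks: {2, 4, 5, 7, 8, 9}
Missing block = U \ (union) = {1, 3, 6, 10}

{1, 3, 6, 10}


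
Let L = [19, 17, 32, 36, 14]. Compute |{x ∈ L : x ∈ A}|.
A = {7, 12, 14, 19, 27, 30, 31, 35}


Set A = {7, 12, 14, 19, 27, 30, 31, 35}
Candidates: [19, 17, 32, 36, 14]
Check each candidate:
19 ∈ A, 17 ∉ A, 32 ∉ A, 36 ∉ A, 14 ∈ A
Count of candidates in A: 2

2


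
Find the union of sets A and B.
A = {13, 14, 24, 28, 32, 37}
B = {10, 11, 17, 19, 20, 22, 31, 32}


Set A = {13, 14, 24, 28, 32, 37}
Set B = {10, 11, 17, 19, 20, 22, 31, 32}
A ∪ B includes all elements in either set.
Elements from A: {13, 14, 24, 28, 32, 37}
Elements from B not already included: {10, 11, 17, 19, 20, 22, 31}
A ∪ B = {10, 11, 13, 14, 17, 19, 20, 22, 24, 28, 31, 32, 37}

{10, 11, 13, 14, 17, 19, 20, 22, 24, 28, 31, 32, 37}


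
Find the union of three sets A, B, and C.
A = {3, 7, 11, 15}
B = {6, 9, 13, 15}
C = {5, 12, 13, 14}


Set A = {3, 7, 11, 15}
Set B = {6, 9, 13, 15}
Set C = {5, 12, 13, 14}
First, A ∪ B = {3, 6, 7, 9, 11, 13, 15}
Then, (A ∪ B) ∪ C = {3, 5, 6, 7, 9, 11, 12, 13, 14, 15}

{3, 5, 6, 7, 9, 11, 12, 13, 14, 15}


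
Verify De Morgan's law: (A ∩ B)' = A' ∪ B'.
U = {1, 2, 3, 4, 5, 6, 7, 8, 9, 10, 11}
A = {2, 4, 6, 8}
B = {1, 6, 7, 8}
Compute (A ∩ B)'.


U = {1, 2, 3, 4, 5, 6, 7, 8, 9, 10, 11}
A = {2, 4, 6, 8}, B = {1, 6, 7, 8}
A ∩ B = {6, 8}
(A ∩ B)' = U \ (A ∩ B) = {1, 2, 3, 4, 5, 7, 9, 10, 11}
Verification via A' ∪ B': A' = {1, 3, 5, 7, 9, 10, 11}, B' = {2, 3, 4, 5, 9, 10, 11}
A' ∪ B' = {1, 2, 3, 4, 5, 7, 9, 10, 11} ✓

{1, 2, 3, 4, 5, 7, 9, 10, 11}


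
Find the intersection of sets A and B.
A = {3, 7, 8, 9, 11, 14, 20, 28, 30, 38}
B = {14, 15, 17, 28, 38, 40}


Set A = {3, 7, 8, 9, 11, 14, 20, 28, 30, 38}
Set B = {14, 15, 17, 28, 38, 40}
A ∩ B includes only elements in both sets.
Check each element of A against B:
3 ✗, 7 ✗, 8 ✗, 9 ✗, 11 ✗, 14 ✓, 20 ✗, 28 ✓, 30 ✗, 38 ✓
A ∩ B = {14, 28, 38}

{14, 28, 38}


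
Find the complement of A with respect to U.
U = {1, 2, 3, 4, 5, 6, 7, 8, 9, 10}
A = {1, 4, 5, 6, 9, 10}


Universal set U = {1, 2, 3, 4, 5, 6, 7, 8, 9, 10}
Set A = {1, 4, 5, 6, 9, 10}
A' = U \ A = elements in U but not in A
Checking each element of U:
1 (in A, exclude), 2 (not in A, include), 3 (not in A, include), 4 (in A, exclude), 5 (in A, exclude), 6 (in A, exclude), 7 (not in A, include), 8 (not in A, include), 9 (in A, exclude), 10 (in A, exclude)
A' = {2, 3, 7, 8}

{2, 3, 7, 8}


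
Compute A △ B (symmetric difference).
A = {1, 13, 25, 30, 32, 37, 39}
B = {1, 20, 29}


Set A = {1, 13, 25, 30, 32, 37, 39}
Set B = {1, 20, 29}
A △ B = (A \ B) ∪ (B \ A)
Elements in A but not B: {13, 25, 30, 32, 37, 39}
Elements in B but not A: {20, 29}
A △ B = {13, 20, 25, 29, 30, 32, 37, 39}

{13, 20, 25, 29, 30, 32, 37, 39}


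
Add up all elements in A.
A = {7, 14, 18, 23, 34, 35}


Set A = {7, 14, 18, 23, 34, 35}
Sum = 7 + 14 + 18 + 23 + 34 + 35 = 131

131


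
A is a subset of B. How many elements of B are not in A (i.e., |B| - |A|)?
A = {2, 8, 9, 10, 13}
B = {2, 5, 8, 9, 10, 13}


Set A = {2, 8, 9, 10, 13}, |A| = 5
Set B = {2, 5, 8, 9, 10, 13}, |B| = 6
Since A ⊆ B: B \ A = {5}
|B| - |A| = 6 - 5 = 1

1


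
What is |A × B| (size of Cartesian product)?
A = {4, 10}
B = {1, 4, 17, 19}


Set A = {4, 10} has 2 elements.
Set B = {1, 4, 17, 19} has 4 elements.
|A × B| = |A| × |B| = 2 × 4 = 8

8


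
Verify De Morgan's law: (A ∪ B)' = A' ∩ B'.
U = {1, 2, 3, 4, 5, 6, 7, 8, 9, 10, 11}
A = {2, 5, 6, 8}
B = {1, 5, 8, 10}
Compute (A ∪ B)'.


U = {1, 2, 3, 4, 5, 6, 7, 8, 9, 10, 11}
A = {2, 5, 6, 8}, B = {1, 5, 8, 10}
A ∪ B = {1, 2, 5, 6, 8, 10}
(A ∪ B)' = U \ (A ∪ B) = {3, 4, 7, 9, 11}
Verification via A' ∩ B': A' = {1, 3, 4, 7, 9, 10, 11}, B' = {2, 3, 4, 6, 7, 9, 11}
A' ∩ B' = {3, 4, 7, 9, 11} ✓

{3, 4, 7, 9, 11}


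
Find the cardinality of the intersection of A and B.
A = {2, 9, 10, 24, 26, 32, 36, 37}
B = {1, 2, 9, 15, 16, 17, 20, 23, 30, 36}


Set A = {2, 9, 10, 24, 26, 32, 36, 37}
Set B = {1, 2, 9, 15, 16, 17, 20, 23, 30, 36}
A ∩ B = {2, 9, 36}
|A ∩ B| = 3

3


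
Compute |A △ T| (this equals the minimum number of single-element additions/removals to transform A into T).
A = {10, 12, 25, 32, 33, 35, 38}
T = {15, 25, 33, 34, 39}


Set A = {10, 12, 25, 32, 33, 35, 38}
Set T = {15, 25, 33, 34, 39}
Elements to remove from A (in A, not in T): {10, 12, 32, 35, 38} → 5 removals
Elements to add to A (in T, not in A): {15, 34, 39} → 3 additions
Total edits = 5 + 3 = 8

8


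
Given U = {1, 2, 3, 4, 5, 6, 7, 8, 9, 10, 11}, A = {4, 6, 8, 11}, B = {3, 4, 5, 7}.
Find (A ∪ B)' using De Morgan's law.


U = {1, 2, 3, 4, 5, 6, 7, 8, 9, 10, 11}
A = {4, 6, 8, 11}, B = {3, 4, 5, 7}
A ∪ B = {3, 4, 5, 6, 7, 8, 11}
(A ∪ B)' = U \ (A ∪ B) = {1, 2, 9, 10}
Verification via A' ∩ B': A' = {1, 2, 3, 5, 7, 9, 10}, B' = {1, 2, 6, 8, 9, 10, 11}
A' ∩ B' = {1, 2, 9, 10} ✓

{1, 2, 9, 10}


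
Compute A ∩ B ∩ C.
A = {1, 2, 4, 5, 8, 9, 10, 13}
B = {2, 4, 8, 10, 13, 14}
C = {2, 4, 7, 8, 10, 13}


Set A = {1, 2, 4, 5, 8, 9, 10, 13}
Set B = {2, 4, 8, 10, 13, 14}
Set C = {2, 4, 7, 8, 10, 13}
First, A ∩ B = {2, 4, 8, 10, 13}
Then, (A ∩ B) ∩ C = {2, 4, 8, 10, 13}

{2, 4, 8, 10, 13}


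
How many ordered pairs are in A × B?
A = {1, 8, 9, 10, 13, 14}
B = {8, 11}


Set A = {1, 8, 9, 10, 13, 14} has 6 elements.
Set B = {8, 11} has 2 elements.
|A × B| = |A| × |B| = 6 × 2 = 12

12


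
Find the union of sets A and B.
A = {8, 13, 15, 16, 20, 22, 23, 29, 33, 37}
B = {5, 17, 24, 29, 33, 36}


Set A = {8, 13, 15, 16, 20, 22, 23, 29, 33, 37}
Set B = {5, 17, 24, 29, 33, 36}
A ∪ B includes all elements in either set.
Elements from A: {8, 13, 15, 16, 20, 22, 23, 29, 33, 37}
Elements from B not already included: {5, 17, 24, 36}
A ∪ B = {5, 8, 13, 15, 16, 17, 20, 22, 23, 24, 29, 33, 36, 37}

{5, 8, 13, 15, 16, 17, 20, 22, 23, 24, 29, 33, 36, 37}


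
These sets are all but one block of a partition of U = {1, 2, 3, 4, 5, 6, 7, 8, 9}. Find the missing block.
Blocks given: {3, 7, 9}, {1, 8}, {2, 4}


U = {1, 2, 3, 4, 5, 6, 7, 8, 9}
Shown blocks: {3, 7, 9}, {1, 8}, {2, 4}
A partition's blocks are pairwise disjoint and cover U, so the missing block = U \ (union of shown blocks).
Union of shown blocks: {1, 2, 3, 4, 7, 8, 9}
Missing block = U \ (union) = {5, 6}

{5, 6}


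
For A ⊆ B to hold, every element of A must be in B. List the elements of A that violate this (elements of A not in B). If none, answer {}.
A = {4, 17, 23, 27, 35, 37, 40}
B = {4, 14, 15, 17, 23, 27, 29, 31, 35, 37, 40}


Set A = {4, 17, 23, 27, 35, 37, 40}
Set B = {4, 14, 15, 17, 23, 27, 29, 31, 35, 37, 40}
Check each element of A against B:
4 ∈ B, 17 ∈ B, 23 ∈ B, 27 ∈ B, 35 ∈ B, 37 ∈ B, 40 ∈ B
Elements of A not in B: {}

{}


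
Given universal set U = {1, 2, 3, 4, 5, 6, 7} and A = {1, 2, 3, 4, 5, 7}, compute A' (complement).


Universal set U = {1, 2, 3, 4, 5, 6, 7}
Set A = {1, 2, 3, 4, 5, 7}
A' = U \ A = elements in U but not in A
Checking each element of U:
1 (in A, exclude), 2 (in A, exclude), 3 (in A, exclude), 4 (in A, exclude), 5 (in A, exclude), 6 (not in A, include), 7 (in A, exclude)
A' = {6}

{6}


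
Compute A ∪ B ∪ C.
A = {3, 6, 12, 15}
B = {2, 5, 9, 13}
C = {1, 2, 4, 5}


Set A = {3, 6, 12, 15}
Set B = {2, 5, 9, 13}
Set C = {1, 2, 4, 5}
First, A ∪ B = {2, 3, 5, 6, 9, 12, 13, 15}
Then, (A ∪ B) ∪ C = {1, 2, 3, 4, 5, 6, 9, 12, 13, 15}

{1, 2, 3, 4, 5, 6, 9, 12, 13, 15}


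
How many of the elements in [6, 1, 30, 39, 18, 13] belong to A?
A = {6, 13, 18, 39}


Set A = {6, 13, 18, 39}
Candidates: [6, 1, 30, 39, 18, 13]
Check each candidate:
6 ∈ A, 1 ∉ A, 30 ∉ A, 39 ∈ A, 18 ∈ A, 13 ∈ A
Count of candidates in A: 4

4


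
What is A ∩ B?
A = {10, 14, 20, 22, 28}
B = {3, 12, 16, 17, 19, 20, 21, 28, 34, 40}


Set A = {10, 14, 20, 22, 28}
Set B = {3, 12, 16, 17, 19, 20, 21, 28, 34, 40}
A ∩ B includes only elements in both sets.
Check each element of A against B:
10 ✗, 14 ✗, 20 ✓, 22 ✗, 28 ✓
A ∩ B = {20, 28}

{20, 28}


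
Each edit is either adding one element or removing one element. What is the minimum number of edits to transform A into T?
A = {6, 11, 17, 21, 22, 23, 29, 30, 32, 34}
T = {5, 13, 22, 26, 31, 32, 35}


Set A = {6, 11, 17, 21, 22, 23, 29, 30, 32, 34}
Set T = {5, 13, 22, 26, 31, 32, 35}
Elements to remove from A (in A, not in T): {6, 11, 17, 21, 23, 29, 30, 34} → 8 removals
Elements to add to A (in T, not in A): {5, 13, 26, 31, 35} → 5 additions
Total edits = 8 + 5 = 13

13


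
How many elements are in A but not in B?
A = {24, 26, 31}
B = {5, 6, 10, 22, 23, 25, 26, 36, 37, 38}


Set A = {24, 26, 31}
Set B = {5, 6, 10, 22, 23, 25, 26, 36, 37, 38}
A \ B = {24, 31}
|A \ B| = 2

2


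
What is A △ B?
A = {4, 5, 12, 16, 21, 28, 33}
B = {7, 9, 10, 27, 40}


Set A = {4, 5, 12, 16, 21, 28, 33}
Set B = {7, 9, 10, 27, 40}
A △ B = (A \ B) ∪ (B \ A)
Elements in A but not B: {4, 5, 12, 16, 21, 28, 33}
Elements in B but not A: {7, 9, 10, 27, 40}
A △ B = {4, 5, 7, 9, 10, 12, 16, 21, 27, 28, 33, 40}

{4, 5, 7, 9, 10, 12, 16, 21, 27, 28, 33, 40}


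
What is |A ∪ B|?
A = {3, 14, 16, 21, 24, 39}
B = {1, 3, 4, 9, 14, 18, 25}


Set A = {3, 14, 16, 21, 24, 39}, |A| = 6
Set B = {1, 3, 4, 9, 14, 18, 25}, |B| = 7
A ∩ B = {3, 14}, |A ∩ B| = 2
|A ∪ B| = |A| + |B| - |A ∩ B| = 6 + 7 - 2 = 11

11


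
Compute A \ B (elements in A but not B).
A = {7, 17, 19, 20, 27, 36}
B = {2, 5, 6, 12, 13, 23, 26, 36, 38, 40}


Set A = {7, 17, 19, 20, 27, 36}
Set B = {2, 5, 6, 12, 13, 23, 26, 36, 38, 40}
A \ B includes elements in A that are not in B.
Check each element of A:
7 (not in B, keep), 17 (not in B, keep), 19 (not in B, keep), 20 (not in B, keep), 27 (not in B, keep), 36 (in B, remove)
A \ B = {7, 17, 19, 20, 27}

{7, 17, 19, 20, 27}


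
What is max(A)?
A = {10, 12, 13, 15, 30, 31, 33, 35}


Set A = {10, 12, 13, 15, 30, 31, 33, 35}
Elements in ascending order: 10, 12, 13, 15, 30, 31, 33, 35
The largest element is 35.

35


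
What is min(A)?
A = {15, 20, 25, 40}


Set A = {15, 20, 25, 40}
Elements in ascending order: 15, 20, 25, 40
The smallest element is 15.

15


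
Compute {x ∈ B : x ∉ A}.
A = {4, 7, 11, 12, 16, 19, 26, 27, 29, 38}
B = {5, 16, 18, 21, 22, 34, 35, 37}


Set A = {4, 7, 11, 12, 16, 19, 26, 27, 29, 38}
Set B = {5, 16, 18, 21, 22, 34, 35, 37}
Check each element of B against A:
5 ∉ A (include), 16 ∈ A, 18 ∉ A (include), 21 ∉ A (include), 22 ∉ A (include), 34 ∉ A (include), 35 ∉ A (include), 37 ∉ A (include)
Elements of B not in A: {5, 18, 21, 22, 34, 35, 37}

{5, 18, 21, 22, 34, 35, 37}


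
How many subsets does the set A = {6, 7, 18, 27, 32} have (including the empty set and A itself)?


Set A = {6, 7, 18, 27, 32}
|A| = 5
The power set P(A) contains all subsets of A.
|P(A)| = 2^|A| = 2^5 = 32

32


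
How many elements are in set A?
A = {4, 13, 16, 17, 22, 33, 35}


Set A = {4, 13, 16, 17, 22, 33, 35}
Listing elements: 4, 13, 16, 17, 22, 33, 35
Counting: 7 elements
|A| = 7

7


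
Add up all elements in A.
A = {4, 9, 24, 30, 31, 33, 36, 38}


Set A = {4, 9, 24, 30, 31, 33, 36, 38}
Sum = 4 + 9 + 24 + 30 + 31 + 33 + 36 + 38 = 205

205


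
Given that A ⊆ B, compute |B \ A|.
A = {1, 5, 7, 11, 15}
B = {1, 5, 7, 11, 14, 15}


Set A = {1, 5, 7, 11, 15}, |A| = 5
Set B = {1, 5, 7, 11, 14, 15}, |B| = 6
Since A ⊆ B: B \ A = {14}
|B| - |A| = 6 - 5 = 1

1


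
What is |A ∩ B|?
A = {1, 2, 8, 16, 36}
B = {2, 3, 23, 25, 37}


Set A = {1, 2, 8, 16, 36}
Set B = {2, 3, 23, 25, 37}
A ∩ B = {2}
|A ∩ B| = 1

1


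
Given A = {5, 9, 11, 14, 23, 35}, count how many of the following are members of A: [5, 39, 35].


Set A = {5, 9, 11, 14, 23, 35}
Candidates: [5, 39, 35]
Check each candidate:
5 ∈ A, 39 ∉ A, 35 ∈ A
Count of candidates in A: 2

2


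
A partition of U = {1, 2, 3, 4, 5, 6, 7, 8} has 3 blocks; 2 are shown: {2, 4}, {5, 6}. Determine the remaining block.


U = {1, 2, 3, 4, 5, 6, 7, 8}
Shown blocks: {2, 4}, {5, 6}
A partition's blocks are pairwise disjoint and cover U, so the missing block = U \ (union of shown blocks).
Union of shown blocks: {2, 4, 5, 6}
Missing block = U \ (union) = {1, 3, 7, 8}

{1, 3, 7, 8}


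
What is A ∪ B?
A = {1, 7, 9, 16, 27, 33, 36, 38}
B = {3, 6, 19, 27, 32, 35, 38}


Set A = {1, 7, 9, 16, 27, 33, 36, 38}
Set B = {3, 6, 19, 27, 32, 35, 38}
A ∪ B includes all elements in either set.
Elements from A: {1, 7, 9, 16, 27, 33, 36, 38}
Elements from B not already included: {3, 6, 19, 32, 35}
A ∪ B = {1, 3, 6, 7, 9, 16, 19, 27, 32, 33, 35, 36, 38}

{1, 3, 6, 7, 9, 16, 19, 27, 32, 33, 35, 36, 38}


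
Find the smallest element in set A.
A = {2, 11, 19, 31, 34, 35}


Set A = {2, 11, 19, 31, 34, 35}
Elements in ascending order: 2, 11, 19, 31, 34, 35
The smallest element is 2.

2


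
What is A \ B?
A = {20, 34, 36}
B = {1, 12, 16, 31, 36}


Set A = {20, 34, 36}
Set B = {1, 12, 16, 31, 36}
A \ B includes elements in A that are not in B.
Check each element of A:
20 (not in B, keep), 34 (not in B, keep), 36 (in B, remove)
A \ B = {20, 34}

{20, 34}


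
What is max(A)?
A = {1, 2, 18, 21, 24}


Set A = {1, 2, 18, 21, 24}
Elements in ascending order: 1, 2, 18, 21, 24
The largest element is 24.

24


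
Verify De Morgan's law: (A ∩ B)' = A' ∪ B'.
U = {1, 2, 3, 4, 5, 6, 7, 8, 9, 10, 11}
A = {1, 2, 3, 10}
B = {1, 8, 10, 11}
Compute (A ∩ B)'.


U = {1, 2, 3, 4, 5, 6, 7, 8, 9, 10, 11}
A = {1, 2, 3, 10}, B = {1, 8, 10, 11}
A ∩ B = {1, 10}
(A ∩ B)' = U \ (A ∩ B) = {2, 3, 4, 5, 6, 7, 8, 9, 11}
Verification via A' ∪ B': A' = {4, 5, 6, 7, 8, 9, 11}, B' = {2, 3, 4, 5, 6, 7, 9}
A' ∪ B' = {2, 3, 4, 5, 6, 7, 8, 9, 11} ✓

{2, 3, 4, 5, 6, 7, 8, 9, 11}


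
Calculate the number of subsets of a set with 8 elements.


The set has 8 elements.
The power set contains all possible subsets.
|P(A)| = 2^|A| = 2^8 = 256

256


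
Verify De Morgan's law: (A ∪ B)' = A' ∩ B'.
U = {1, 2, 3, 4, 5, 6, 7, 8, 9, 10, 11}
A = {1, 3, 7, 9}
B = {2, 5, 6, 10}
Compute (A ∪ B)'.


U = {1, 2, 3, 4, 5, 6, 7, 8, 9, 10, 11}
A = {1, 3, 7, 9}, B = {2, 5, 6, 10}
A ∪ B = {1, 2, 3, 5, 6, 7, 9, 10}
(A ∪ B)' = U \ (A ∪ B) = {4, 8, 11}
Verification via A' ∩ B': A' = {2, 4, 5, 6, 8, 10, 11}, B' = {1, 3, 4, 7, 8, 9, 11}
A' ∩ B' = {4, 8, 11} ✓

{4, 8, 11}


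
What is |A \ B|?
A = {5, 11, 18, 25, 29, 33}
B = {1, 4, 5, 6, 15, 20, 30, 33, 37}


Set A = {5, 11, 18, 25, 29, 33}
Set B = {1, 4, 5, 6, 15, 20, 30, 33, 37}
A \ B = {11, 18, 25, 29}
|A \ B| = 4

4


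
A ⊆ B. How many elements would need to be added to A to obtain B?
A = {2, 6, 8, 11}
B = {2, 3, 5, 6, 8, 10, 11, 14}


Set A = {2, 6, 8, 11}, |A| = 4
Set B = {2, 3, 5, 6, 8, 10, 11, 14}, |B| = 8
Since A ⊆ B: B \ A = {3, 5, 10, 14}
|B| - |A| = 8 - 4 = 4

4


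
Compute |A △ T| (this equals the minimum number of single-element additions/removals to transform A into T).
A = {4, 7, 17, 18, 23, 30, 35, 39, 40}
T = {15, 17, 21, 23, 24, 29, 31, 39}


Set A = {4, 7, 17, 18, 23, 30, 35, 39, 40}
Set T = {15, 17, 21, 23, 24, 29, 31, 39}
Elements to remove from A (in A, not in T): {4, 7, 18, 30, 35, 40} → 6 removals
Elements to add to A (in T, not in A): {15, 21, 24, 29, 31} → 5 additions
Total edits = 6 + 5 = 11

11


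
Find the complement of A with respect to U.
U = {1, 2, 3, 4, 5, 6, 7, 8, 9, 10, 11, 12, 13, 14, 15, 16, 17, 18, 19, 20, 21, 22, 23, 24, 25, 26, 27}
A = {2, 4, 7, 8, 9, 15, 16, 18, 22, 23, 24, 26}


Universal set U = {1, 2, 3, 4, 5, 6, 7, 8, 9, 10, 11, 12, 13, 14, 15, 16, 17, 18, 19, 20, 21, 22, 23, 24, 25, 26, 27}
Set A = {2, 4, 7, 8, 9, 15, 16, 18, 22, 23, 24, 26}
A' = U \ A = elements in U but not in A
Checking each element of U:
1 (not in A, include), 2 (in A, exclude), 3 (not in A, include), 4 (in A, exclude), 5 (not in A, include), 6 (not in A, include), 7 (in A, exclude), 8 (in A, exclude), 9 (in A, exclude), 10 (not in A, include), 11 (not in A, include), 12 (not in A, include), 13 (not in A, include), 14 (not in A, include), 15 (in A, exclude), 16 (in A, exclude), 17 (not in A, include), 18 (in A, exclude), 19 (not in A, include), 20 (not in A, include), 21 (not in A, include), 22 (in A, exclude), 23 (in A, exclude), 24 (in A, exclude), 25 (not in A, include), 26 (in A, exclude), 27 (not in A, include)
A' = {1, 3, 5, 6, 10, 11, 12, 13, 14, 17, 19, 20, 21, 25, 27}

{1, 3, 5, 6, 10, 11, 12, 13, 14, 17, 19, 20, 21, 25, 27}


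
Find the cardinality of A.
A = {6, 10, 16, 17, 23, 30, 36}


Set A = {6, 10, 16, 17, 23, 30, 36}
Listing elements: 6, 10, 16, 17, 23, 30, 36
Counting: 7 elements
|A| = 7

7


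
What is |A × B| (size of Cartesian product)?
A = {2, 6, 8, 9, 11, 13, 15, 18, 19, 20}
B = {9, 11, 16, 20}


Set A = {2, 6, 8, 9, 11, 13, 15, 18, 19, 20} has 10 elements.
Set B = {9, 11, 16, 20} has 4 elements.
|A × B| = |A| × |B| = 10 × 4 = 40

40


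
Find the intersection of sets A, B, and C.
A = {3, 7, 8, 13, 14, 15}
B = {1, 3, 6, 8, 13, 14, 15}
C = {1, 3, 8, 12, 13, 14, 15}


Set A = {3, 7, 8, 13, 14, 15}
Set B = {1, 3, 6, 8, 13, 14, 15}
Set C = {1, 3, 8, 12, 13, 14, 15}
First, A ∩ B = {3, 8, 13, 14, 15}
Then, (A ∩ B) ∩ C = {3, 8, 13, 14, 15}

{3, 8, 13, 14, 15}


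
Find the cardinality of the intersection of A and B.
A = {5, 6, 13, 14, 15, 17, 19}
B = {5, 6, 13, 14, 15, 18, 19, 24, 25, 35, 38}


Set A = {5, 6, 13, 14, 15, 17, 19}
Set B = {5, 6, 13, 14, 15, 18, 19, 24, 25, 35, 38}
A ∩ B = {5, 6, 13, 14, 15, 19}
|A ∩ B| = 6

6


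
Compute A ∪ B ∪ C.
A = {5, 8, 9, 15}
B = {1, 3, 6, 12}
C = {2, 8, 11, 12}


Set A = {5, 8, 9, 15}
Set B = {1, 3, 6, 12}
Set C = {2, 8, 11, 12}
First, A ∪ B = {1, 3, 5, 6, 8, 9, 12, 15}
Then, (A ∪ B) ∪ C = {1, 2, 3, 5, 6, 8, 9, 11, 12, 15}

{1, 2, 3, 5, 6, 8, 9, 11, 12, 15}


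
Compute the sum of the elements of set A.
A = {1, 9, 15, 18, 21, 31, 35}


Set A = {1, 9, 15, 18, 21, 31, 35}
Sum = 1 + 9 + 15 + 18 + 21 + 31 + 35 = 130

130


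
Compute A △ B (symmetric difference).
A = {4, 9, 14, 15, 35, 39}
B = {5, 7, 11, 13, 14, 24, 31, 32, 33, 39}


Set A = {4, 9, 14, 15, 35, 39}
Set B = {5, 7, 11, 13, 14, 24, 31, 32, 33, 39}
A △ B = (A \ B) ∪ (B \ A)
Elements in A but not B: {4, 9, 15, 35}
Elements in B but not A: {5, 7, 11, 13, 24, 31, 32, 33}
A △ B = {4, 5, 7, 9, 11, 13, 15, 24, 31, 32, 33, 35}

{4, 5, 7, 9, 11, 13, 15, 24, 31, 32, 33, 35}


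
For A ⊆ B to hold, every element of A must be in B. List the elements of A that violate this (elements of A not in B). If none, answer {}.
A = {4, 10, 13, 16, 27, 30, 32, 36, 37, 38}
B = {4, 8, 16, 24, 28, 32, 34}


Set A = {4, 10, 13, 16, 27, 30, 32, 36, 37, 38}
Set B = {4, 8, 16, 24, 28, 32, 34}
Check each element of A against B:
4 ∈ B, 10 ∉ B (include), 13 ∉ B (include), 16 ∈ B, 27 ∉ B (include), 30 ∉ B (include), 32 ∈ B, 36 ∉ B (include), 37 ∉ B (include), 38 ∉ B (include)
Elements of A not in B: {10, 13, 27, 30, 36, 37, 38}

{10, 13, 27, 30, 36, 37, 38}


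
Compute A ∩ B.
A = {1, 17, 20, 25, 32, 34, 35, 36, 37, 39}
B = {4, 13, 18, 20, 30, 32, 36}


Set A = {1, 17, 20, 25, 32, 34, 35, 36, 37, 39}
Set B = {4, 13, 18, 20, 30, 32, 36}
A ∩ B includes only elements in both sets.
Check each element of A against B:
1 ✗, 17 ✗, 20 ✓, 25 ✗, 32 ✓, 34 ✗, 35 ✗, 36 ✓, 37 ✗, 39 ✗
A ∩ B = {20, 32, 36}

{20, 32, 36}


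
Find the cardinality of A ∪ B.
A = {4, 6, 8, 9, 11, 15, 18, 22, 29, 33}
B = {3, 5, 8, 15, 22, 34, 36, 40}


Set A = {4, 6, 8, 9, 11, 15, 18, 22, 29, 33}, |A| = 10
Set B = {3, 5, 8, 15, 22, 34, 36, 40}, |B| = 8
A ∩ B = {8, 15, 22}, |A ∩ B| = 3
|A ∪ B| = |A| + |B| - |A ∩ B| = 10 + 8 - 3 = 15

15


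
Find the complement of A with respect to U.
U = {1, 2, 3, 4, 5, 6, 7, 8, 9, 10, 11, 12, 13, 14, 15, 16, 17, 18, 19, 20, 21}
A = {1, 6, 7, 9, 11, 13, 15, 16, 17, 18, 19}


Universal set U = {1, 2, 3, 4, 5, 6, 7, 8, 9, 10, 11, 12, 13, 14, 15, 16, 17, 18, 19, 20, 21}
Set A = {1, 6, 7, 9, 11, 13, 15, 16, 17, 18, 19}
A' = U \ A = elements in U but not in A
Checking each element of U:
1 (in A, exclude), 2 (not in A, include), 3 (not in A, include), 4 (not in A, include), 5 (not in A, include), 6 (in A, exclude), 7 (in A, exclude), 8 (not in A, include), 9 (in A, exclude), 10 (not in A, include), 11 (in A, exclude), 12 (not in A, include), 13 (in A, exclude), 14 (not in A, include), 15 (in A, exclude), 16 (in A, exclude), 17 (in A, exclude), 18 (in A, exclude), 19 (in A, exclude), 20 (not in A, include), 21 (not in A, include)
A' = {2, 3, 4, 5, 8, 10, 12, 14, 20, 21}

{2, 3, 4, 5, 8, 10, 12, 14, 20, 21}


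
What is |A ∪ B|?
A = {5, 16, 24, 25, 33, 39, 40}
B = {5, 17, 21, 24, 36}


Set A = {5, 16, 24, 25, 33, 39, 40}, |A| = 7
Set B = {5, 17, 21, 24, 36}, |B| = 5
A ∩ B = {5, 24}, |A ∩ B| = 2
|A ∪ B| = |A| + |B| - |A ∩ B| = 7 + 5 - 2 = 10

10


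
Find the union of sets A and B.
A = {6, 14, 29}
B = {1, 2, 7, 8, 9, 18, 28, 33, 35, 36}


Set A = {6, 14, 29}
Set B = {1, 2, 7, 8, 9, 18, 28, 33, 35, 36}
A ∪ B includes all elements in either set.
Elements from A: {6, 14, 29}
Elements from B not already included: {1, 2, 7, 8, 9, 18, 28, 33, 35, 36}
A ∪ B = {1, 2, 6, 7, 8, 9, 14, 18, 28, 29, 33, 35, 36}

{1, 2, 6, 7, 8, 9, 14, 18, 28, 29, 33, 35, 36}


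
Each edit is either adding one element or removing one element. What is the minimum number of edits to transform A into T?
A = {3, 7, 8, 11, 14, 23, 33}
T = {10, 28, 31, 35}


Set A = {3, 7, 8, 11, 14, 23, 33}
Set T = {10, 28, 31, 35}
Elements to remove from A (in A, not in T): {3, 7, 8, 11, 14, 23, 33} → 7 removals
Elements to add to A (in T, not in A): {10, 28, 31, 35} → 4 additions
Total edits = 7 + 4 = 11

11


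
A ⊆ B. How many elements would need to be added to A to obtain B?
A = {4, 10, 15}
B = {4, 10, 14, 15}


Set A = {4, 10, 15}, |A| = 3
Set B = {4, 10, 14, 15}, |B| = 4
Since A ⊆ B: B \ A = {14}
|B| - |A| = 4 - 3 = 1

1


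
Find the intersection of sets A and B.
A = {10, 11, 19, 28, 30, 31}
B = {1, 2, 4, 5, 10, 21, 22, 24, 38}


Set A = {10, 11, 19, 28, 30, 31}
Set B = {1, 2, 4, 5, 10, 21, 22, 24, 38}
A ∩ B includes only elements in both sets.
Check each element of A against B:
10 ✓, 11 ✗, 19 ✗, 28 ✗, 30 ✗, 31 ✗
A ∩ B = {10}

{10}


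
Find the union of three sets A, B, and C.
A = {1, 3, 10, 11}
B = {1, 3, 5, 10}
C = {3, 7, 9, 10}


Set A = {1, 3, 10, 11}
Set B = {1, 3, 5, 10}
Set C = {3, 7, 9, 10}
First, A ∪ B = {1, 3, 5, 10, 11}
Then, (A ∪ B) ∪ C = {1, 3, 5, 7, 9, 10, 11}

{1, 3, 5, 7, 9, 10, 11}


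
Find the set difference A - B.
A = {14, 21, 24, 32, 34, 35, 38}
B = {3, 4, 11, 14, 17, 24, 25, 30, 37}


Set A = {14, 21, 24, 32, 34, 35, 38}
Set B = {3, 4, 11, 14, 17, 24, 25, 30, 37}
A \ B includes elements in A that are not in B.
Check each element of A:
14 (in B, remove), 21 (not in B, keep), 24 (in B, remove), 32 (not in B, keep), 34 (not in B, keep), 35 (not in B, keep), 38 (not in B, keep)
A \ B = {21, 32, 34, 35, 38}

{21, 32, 34, 35, 38}


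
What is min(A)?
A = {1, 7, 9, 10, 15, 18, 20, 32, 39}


Set A = {1, 7, 9, 10, 15, 18, 20, 32, 39}
Elements in ascending order: 1, 7, 9, 10, 15, 18, 20, 32, 39
The smallest element is 1.

1


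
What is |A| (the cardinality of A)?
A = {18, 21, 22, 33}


Set A = {18, 21, 22, 33}
Listing elements: 18, 21, 22, 33
Counting: 4 elements
|A| = 4

4


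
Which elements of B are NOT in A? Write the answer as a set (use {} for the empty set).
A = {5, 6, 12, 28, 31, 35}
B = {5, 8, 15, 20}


Set A = {5, 6, 12, 28, 31, 35}
Set B = {5, 8, 15, 20}
Check each element of B against A:
5 ∈ A, 8 ∉ A (include), 15 ∉ A (include), 20 ∉ A (include)
Elements of B not in A: {8, 15, 20}

{8, 15, 20}


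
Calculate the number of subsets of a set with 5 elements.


The set has 5 elements.
The power set contains all possible subsets.
|P(A)| = 2^|A| = 2^5 = 32

32


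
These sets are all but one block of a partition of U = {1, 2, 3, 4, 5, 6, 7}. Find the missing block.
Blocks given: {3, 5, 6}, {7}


U = {1, 2, 3, 4, 5, 6, 7}
Shown blocks: {3, 5, 6}, {7}
A partition's blocks are pairwise disjoint and cover U, so the missing block = U \ (union of shown blocks).
Union of shown blocks: {3, 5, 6, 7}
Missing block = U \ (union) = {1, 2, 4}

{1, 2, 4}


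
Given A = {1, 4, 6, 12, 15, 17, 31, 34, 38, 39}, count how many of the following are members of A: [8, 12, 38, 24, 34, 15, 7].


Set A = {1, 4, 6, 12, 15, 17, 31, 34, 38, 39}
Candidates: [8, 12, 38, 24, 34, 15, 7]
Check each candidate:
8 ∉ A, 12 ∈ A, 38 ∈ A, 24 ∉ A, 34 ∈ A, 15 ∈ A, 7 ∉ A
Count of candidates in A: 4

4


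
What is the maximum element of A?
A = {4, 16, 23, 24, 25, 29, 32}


Set A = {4, 16, 23, 24, 25, 29, 32}
Elements in ascending order: 4, 16, 23, 24, 25, 29, 32
The largest element is 32.

32


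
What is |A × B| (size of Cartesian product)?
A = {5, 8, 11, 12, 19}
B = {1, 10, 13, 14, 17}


Set A = {5, 8, 11, 12, 19} has 5 elements.
Set B = {1, 10, 13, 14, 17} has 5 elements.
|A × B| = |A| × |B| = 5 × 5 = 25

25


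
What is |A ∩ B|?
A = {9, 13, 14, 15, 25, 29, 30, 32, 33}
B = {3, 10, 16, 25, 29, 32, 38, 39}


Set A = {9, 13, 14, 15, 25, 29, 30, 32, 33}
Set B = {3, 10, 16, 25, 29, 32, 38, 39}
A ∩ B = {25, 29, 32}
|A ∩ B| = 3

3


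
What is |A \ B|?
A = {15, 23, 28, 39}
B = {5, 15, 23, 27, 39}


Set A = {15, 23, 28, 39}
Set B = {5, 15, 23, 27, 39}
A \ B = {28}
|A \ B| = 1

1


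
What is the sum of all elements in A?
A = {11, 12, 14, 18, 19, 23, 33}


Set A = {11, 12, 14, 18, 19, 23, 33}
Sum = 11 + 12 + 14 + 18 + 19 + 23 + 33 = 130

130


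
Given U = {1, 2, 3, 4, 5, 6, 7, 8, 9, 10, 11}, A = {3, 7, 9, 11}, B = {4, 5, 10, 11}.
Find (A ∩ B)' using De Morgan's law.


U = {1, 2, 3, 4, 5, 6, 7, 8, 9, 10, 11}
A = {3, 7, 9, 11}, B = {4, 5, 10, 11}
A ∩ B = {11}
(A ∩ B)' = U \ (A ∩ B) = {1, 2, 3, 4, 5, 6, 7, 8, 9, 10}
Verification via A' ∪ B': A' = {1, 2, 4, 5, 6, 8, 10}, B' = {1, 2, 3, 6, 7, 8, 9}
A' ∪ B' = {1, 2, 3, 4, 5, 6, 7, 8, 9, 10} ✓

{1, 2, 3, 4, 5, 6, 7, 8, 9, 10}


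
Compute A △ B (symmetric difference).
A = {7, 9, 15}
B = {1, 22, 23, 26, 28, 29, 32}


Set A = {7, 9, 15}
Set B = {1, 22, 23, 26, 28, 29, 32}
A △ B = (A \ B) ∪ (B \ A)
Elements in A but not B: {7, 9, 15}
Elements in B but not A: {1, 22, 23, 26, 28, 29, 32}
A △ B = {1, 7, 9, 15, 22, 23, 26, 28, 29, 32}

{1, 7, 9, 15, 22, 23, 26, 28, 29, 32}


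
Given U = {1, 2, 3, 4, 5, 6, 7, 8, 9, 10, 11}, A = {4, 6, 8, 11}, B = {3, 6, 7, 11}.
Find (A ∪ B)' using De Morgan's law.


U = {1, 2, 3, 4, 5, 6, 7, 8, 9, 10, 11}
A = {4, 6, 8, 11}, B = {3, 6, 7, 11}
A ∪ B = {3, 4, 6, 7, 8, 11}
(A ∪ B)' = U \ (A ∪ B) = {1, 2, 5, 9, 10}
Verification via A' ∩ B': A' = {1, 2, 3, 5, 7, 9, 10}, B' = {1, 2, 4, 5, 8, 9, 10}
A' ∩ B' = {1, 2, 5, 9, 10} ✓

{1, 2, 5, 9, 10}


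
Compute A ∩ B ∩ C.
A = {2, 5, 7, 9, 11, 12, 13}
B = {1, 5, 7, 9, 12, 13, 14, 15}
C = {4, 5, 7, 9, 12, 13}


Set A = {2, 5, 7, 9, 11, 12, 13}
Set B = {1, 5, 7, 9, 12, 13, 14, 15}
Set C = {4, 5, 7, 9, 12, 13}
First, A ∩ B = {5, 7, 9, 12, 13}
Then, (A ∩ B) ∩ C = {5, 7, 9, 12, 13}

{5, 7, 9, 12, 13}


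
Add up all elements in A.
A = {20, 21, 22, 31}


Set A = {20, 21, 22, 31}
Sum = 20 + 21 + 22 + 31 = 94

94


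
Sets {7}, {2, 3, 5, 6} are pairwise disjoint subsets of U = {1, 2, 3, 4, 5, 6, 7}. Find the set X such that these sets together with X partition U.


U = {1, 2, 3, 4, 5, 6, 7}
Shown blocks: {7}, {2, 3, 5, 6}
A partition's blocks are pairwise disjoint and cover U, so the missing block = U \ (union of shown blocks).
Union of shown blocks: {2, 3, 5, 6, 7}
Missing block = U \ (union) = {1, 4}

{1, 4}


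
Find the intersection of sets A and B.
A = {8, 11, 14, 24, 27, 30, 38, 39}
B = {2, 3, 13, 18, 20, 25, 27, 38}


Set A = {8, 11, 14, 24, 27, 30, 38, 39}
Set B = {2, 3, 13, 18, 20, 25, 27, 38}
A ∩ B includes only elements in both sets.
Check each element of A against B:
8 ✗, 11 ✗, 14 ✗, 24 ✗, 27 ✓, 30 ✗, 38 ✓, 39 ✗
A ∩ B = {27, 38}

{27, 38}


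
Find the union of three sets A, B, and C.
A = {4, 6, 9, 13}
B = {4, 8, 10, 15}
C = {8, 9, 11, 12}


Set A = {4, 6, 9, 13}
Set B = {4, 8, 10, 15}
Set C = {8, 9, 11, 12}
First, A ∪ B = {4, 6, 8, 9, 10, 13, 15}
Then, (A ∪ B) ∪ C = {4, 6, 8, 9, 10, 11, 12, 13, 15}

{4, 6, 8, 9, 10, 11, 12, 13, 15}


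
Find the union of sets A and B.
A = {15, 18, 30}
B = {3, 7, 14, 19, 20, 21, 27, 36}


Set A = {15, 18, 30}
Set B = {3, 7, 14, 19, 20, 21, 27, 36}
A ∪ B includes all elements in either set.
Elements from A: {15, 18, 30}
Elements from B not already included: {3, 7, 14, 19, 20, 21, 27, 36}
A ∪ B = {3, 7, 14, 15, 18, 19, 20, 21, 27, 30, 36}

{3, 7, 14, 15, 18, 19, 20, 21, 27, 30, 36}


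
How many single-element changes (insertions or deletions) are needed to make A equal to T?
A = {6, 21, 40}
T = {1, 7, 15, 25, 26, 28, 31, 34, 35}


Set A = {6, 21, 40}
Set T = {1, 7, 15, 25, 26, 28, 31, 34, 35}
Elements to remove from A (in A, not in T): {6, 21, 40} → 3 removals
Elements to add to A (in T, not in A): {1, 7, 15, 25, 26, 28, 31, 34, 35} → 9 additions
Total edits = 3 + 9 = 12

12


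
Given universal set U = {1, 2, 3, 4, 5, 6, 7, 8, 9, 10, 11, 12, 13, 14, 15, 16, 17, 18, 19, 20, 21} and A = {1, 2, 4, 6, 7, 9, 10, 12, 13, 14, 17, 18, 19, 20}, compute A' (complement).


Universal set U = {1, 2, 3, 4, 5, 6, 7, 8, 9, 10, 11, 12, 13, 14, 15, 16, 17, 18, 19, 20, 21}
Set A = {1, 2, 4, 6, 7, 9, 10, 12, 13, 14, 17, 18, 19, 20}
A' = U \ A = elements in U but not in A
Checking each element of U:
1 (in A, exclude), 2 (in A, exclude), 3 (not in A, include), 4 (in A, exclude), 5 (not in A, include), 6 (in A, exclude), 7 (in A, exclude), 8 (not in A, include), 9 (in A, exclude), 10 (in A, exclude), 11 (not in A, include), 12 (in A, exclude), 13 (in A, exclude), 14 (in A, exclude), 15 (not in A, include), 16 (not in A, include), 17 (in A, exclude), 18 (in A, exclude), 19 (in A, exclude), 20 (in A, exclude), 21 (not in A, include)
A' = {3, 5, 8, 11, 15, 16, 21}

{3, 5, 8, 11, 15, 16, 21}


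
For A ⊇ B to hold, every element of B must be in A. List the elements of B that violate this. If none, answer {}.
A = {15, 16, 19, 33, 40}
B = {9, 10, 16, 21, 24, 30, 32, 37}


Set A = {15, 16, 19, 33, 40}
Set B = {9, 10, 16, 21, 24, 30, 32, 37}
Check each element of B against A:
9 ∉ A (include), 10 ∉ A (include), 16 ∈ A, 21 ∉ A (include), 24 ∉ A (include), 30 ∉ A (include), 32 ∉ A (include), 37 ∉ A (include)
Elements of B not in A: {9, 10, 21, 24, 30, 32, 37}

{9, 10, 21, 24, 30, 32, 37}


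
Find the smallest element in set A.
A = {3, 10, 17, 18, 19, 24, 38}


Set A = {3, 10, 17, 18, 19, 24, 38}
Elements in ascending order: 3, 10, 17, 18, 19, 24, 38
The smallest element is 3.

3


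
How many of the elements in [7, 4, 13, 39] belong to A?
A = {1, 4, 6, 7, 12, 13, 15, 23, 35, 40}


Set A = {1, 4, 6, 7, 12, 13, 15, 23, 35, 40}
Candidates: [7, 4, 13, 39]
Check each candidate:
7 ∈ A, 4 ∈ A, 13 ∈ A, 39 ∉ A
Count of candidates in A: 3

3


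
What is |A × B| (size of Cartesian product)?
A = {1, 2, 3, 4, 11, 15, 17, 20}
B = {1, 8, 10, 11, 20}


Set A = {1, 2, 3, 4, 11, 15, 17, 20} has 8 elements.
Set B = {1, 8, 10, 11, 20} has 5 elements.
|A × B| = |A| × |B| = 8 × 5 = 40

40


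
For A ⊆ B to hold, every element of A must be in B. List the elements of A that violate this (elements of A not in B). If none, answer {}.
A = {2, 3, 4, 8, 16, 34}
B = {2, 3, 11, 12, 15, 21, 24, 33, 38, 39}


Set A = {2, 3, 4, 8, 16, 34}
Set B = {2, 3, 11, 12, 15, 21, 24, 33, 38, 39}
Check each element of A against B:
2 ∈ B, 3 ∈ B, 4 ∉ B (include), 8 ∉ B (include), 16 ∉ B (include), 34 ∉ B (include)
Elements of A not in B: {4, 8, 16, 34}

{4, 8, 16, 34}


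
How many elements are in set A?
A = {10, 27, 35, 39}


Set A = {10, 27, 35, 39}
Listing elements: 10, 27, 35, 39
Counting: 4 elements
|A| = 4

4


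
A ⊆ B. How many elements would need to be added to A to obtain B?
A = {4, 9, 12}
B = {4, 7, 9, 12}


Set A = {4, 9, 12}, |A| = 3
Set B = {4, 7, 9, 12}, |B| = 4
Since A ⊆ B: B \ A = {7}
|B| - |A| = 4 - 3 = 1

1


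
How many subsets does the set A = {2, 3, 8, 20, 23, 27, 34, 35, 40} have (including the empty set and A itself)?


Set A = {2, 3, 8, 20, 23, 27, 34, 35, 40}
|A| = 9
The power set P(A) contains all subsets of A.
|P(A)| = 2^|A| = 2^9 = 512

512
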